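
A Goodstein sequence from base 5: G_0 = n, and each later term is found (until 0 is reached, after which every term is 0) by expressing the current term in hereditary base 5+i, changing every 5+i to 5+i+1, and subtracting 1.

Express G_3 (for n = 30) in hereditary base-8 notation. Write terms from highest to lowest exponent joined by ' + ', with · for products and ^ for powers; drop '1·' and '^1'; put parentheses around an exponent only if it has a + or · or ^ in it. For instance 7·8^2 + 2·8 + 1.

8^2 + 3

step 0: 30 = 5^2 + 5; sub 6 for 5: 6^2 + 6; = 42; G_1 = 42−1 = 41
step 1: 41 = 6^2 + 5; sub 7 for 6: 7^2 + 5; = 54; G_2 = 54−1 = 53
step 2: 53 = 7^2 + 4; sub 8 for 7: 8^2 + 4; = 68; G_3 = 68−1 = 67
step 3: 67 = 8^2 + 3; sub 9 for 8: 9^2 + 3; = 84; G_4 = 84−1 = 83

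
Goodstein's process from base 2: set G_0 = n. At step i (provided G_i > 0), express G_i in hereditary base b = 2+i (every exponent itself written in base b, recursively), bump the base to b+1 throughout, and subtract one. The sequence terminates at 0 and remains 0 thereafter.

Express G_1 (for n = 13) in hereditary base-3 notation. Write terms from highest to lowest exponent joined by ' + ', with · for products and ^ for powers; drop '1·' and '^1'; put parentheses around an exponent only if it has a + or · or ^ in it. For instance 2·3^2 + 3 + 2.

G_0 = 13. HB_2(13) = 2^(2 + 1) + 2^2 + 1. Bump = 109. G_1 = 108.
G_1 = 108. HB_3(108) = 3^(3 + 1) + 3^3. Bump = 1280. G_2 = 1279.

3^(3 + 1) + 3^3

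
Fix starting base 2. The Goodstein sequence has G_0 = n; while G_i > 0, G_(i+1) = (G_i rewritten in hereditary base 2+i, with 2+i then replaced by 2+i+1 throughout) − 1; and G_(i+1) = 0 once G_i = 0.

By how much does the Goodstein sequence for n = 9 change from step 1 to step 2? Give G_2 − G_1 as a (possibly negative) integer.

step 0: 9 = 2^(2 + 1) + 1; sub 3 for 2: 3^(3 + 1) + 1; = 82; G_1 = 82−1 = 81
step 1: 81 = 3^(3 + 1); sub 4 for 3: 4^(4 + 1); = 1024; G_2 = 1024−1 = 1023

942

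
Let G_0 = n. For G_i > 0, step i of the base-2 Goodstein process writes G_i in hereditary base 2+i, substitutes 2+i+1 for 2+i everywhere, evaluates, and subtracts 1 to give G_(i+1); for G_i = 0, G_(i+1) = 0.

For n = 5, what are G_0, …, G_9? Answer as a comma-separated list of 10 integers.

step 0: 5 = 2^2 + 1; sub 3 for 2: 3^3 + 1; = 28; G_1 = 28−1 = 27
step 1: 27 = 3^3; sub 4 for 3: 4^4; = 256; G_2 = 256−1 = 255
step 2: 255 = 3·4^3 + 3·4^2 + 3·4 + 3; sub 5 for 4: 3·5^3 + 3·5^2 + 3·5 + 3; = 468; G_3 = 468−1 = 467
step 3: 467 = 3·5^3 + 3·5^2 + 3·5 + 2; sub 6 for 5: 3·6^3 + 3·6^2 + 3·6 + 2; = 776; G_4 = 776−1 = 775
step 4: 775 = 3·6^3 + 3·6^2 + 3·6 + 1; sub 7 for 6: 3·7^3 + 3·7^2 + 3·7 + 1; = 1198; G_5 = 1198−1 = 1197
step 5: 1197 = 3·7^3 + 3·7^2 + 3·7; sub 8 for 7: 3·8^3 + 3·8^2 + 3·8; = 1752; G_6 = 1752−1 = 1751
step 6: 1751 = 3·8^3 + 3·8^2 + 2·8 + 7; sub 9 for 8: 3·9^3 + 3·9^2 + 2·9 + 7; = 2455; G_7 = 2455−1 = 2454
step 7: 2454 = 3·9^3 + 3·9^2 + 2·9 + 6; sub 10 for 9: 3·10^3 + 3·10^2 + 2·10 + 6; = 3326; G_8 = 3326−1 = 3325
step 8: 3325 = 3·10^3 + 3·10^2 + 2·10 + 5; sub 11 for 10: 3·11^3 + 3·11^2 + 2·11 + 5; = 4383; G_9 = 4383−1 = 4382

5, 27, 255, 467, 775, 1197, 1751, 2454, 3325, 4382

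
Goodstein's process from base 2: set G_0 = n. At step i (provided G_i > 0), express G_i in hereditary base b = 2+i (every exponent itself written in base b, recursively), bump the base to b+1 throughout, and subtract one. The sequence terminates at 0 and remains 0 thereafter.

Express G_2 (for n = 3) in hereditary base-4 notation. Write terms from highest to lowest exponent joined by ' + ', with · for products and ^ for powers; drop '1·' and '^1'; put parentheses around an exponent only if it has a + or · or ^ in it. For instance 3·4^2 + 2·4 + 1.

3

G_0=3  [base 2] 2 + 1  →[2↦3]→  3 + 1 = 4  −1 ⇒ G_1=3
G_1=3  [base 3] 3  →[3↦4]→  4 = 4  −1 ⇒ G_2=3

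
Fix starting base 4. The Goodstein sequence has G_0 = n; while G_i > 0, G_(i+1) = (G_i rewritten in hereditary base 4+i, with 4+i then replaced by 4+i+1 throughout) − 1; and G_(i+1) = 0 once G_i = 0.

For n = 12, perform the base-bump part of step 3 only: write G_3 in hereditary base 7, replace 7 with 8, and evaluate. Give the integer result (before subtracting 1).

12 —HB4→ 3·4 —bump→ 3·5 = 15 —(−1)→ 14
14 —HB5→ 2·5 + 4 —bump→ 2·6 + 4 = 16 —(−1)→ 15
15 —HB6→ 2·6 + 3 —bump→ 2·7 + 3 = 17 —(−1)→ 16
16 —HB7→ 2·7 + 2 —bump→ 2·8 + 2 = 18 —(−1)→ 17

18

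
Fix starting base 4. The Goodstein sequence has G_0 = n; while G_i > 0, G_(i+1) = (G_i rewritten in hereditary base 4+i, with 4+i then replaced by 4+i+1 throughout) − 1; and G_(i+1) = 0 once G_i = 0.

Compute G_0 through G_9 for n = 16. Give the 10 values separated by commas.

16, 24, 27, 30, 33, 36, 39, 41, 43, 45

[0] 16 ≡ 4^2 (base 4). Lift 5: 25. −1: 24.
[1] 24 ≡ 4·5 + 4 (base 5). Lift 6: 28. −1: 27.
[2] 27 ≡ 4·6 + 3 (base 6). Lift 7: 31. −1: 30.
[3] 30 ≡ 4·7 + 2 (base 7). Lift 8: 34. −1: 33.
[4] 33 ≡ 4·8 + 1 (base 8). Lift 9: 37. −1: 36.
[5] 36 ≡ 4·9 (base 9). Lift 10: 40. −1: 39.
[6] 39 ≡ 3·10 + 9 (base 10). Lift 11: 42. −1: 41.
[7] 41 ≡ 3·11 + 8 (base 11). Lift 12: 44. −1: 43.
[8] 43 ≡ 3·12 + 7 (base 12). Lift 13: 46. −1: 45.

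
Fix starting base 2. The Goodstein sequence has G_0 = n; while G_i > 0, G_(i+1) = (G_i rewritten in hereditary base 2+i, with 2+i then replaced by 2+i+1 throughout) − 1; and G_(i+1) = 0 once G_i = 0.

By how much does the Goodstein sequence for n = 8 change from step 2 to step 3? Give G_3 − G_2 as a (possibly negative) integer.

5757

(0) 8|_2 = 2^(2 + 1) ↦ 3^(3 + 1)|_3 = 81 ⇒ 80
(1) 80|_3 = 2·3^3 + 2·3^2 + 2·3 + 2 ↦ 2·4^4 + 2·4^2 + 2·4 + 2|_4 = 554 ⇒ 553
(2) 553|_4 = 2·4^4 + 2·4^2 + 2·4 + 1 ↦ 2·5^5 + 2·5^2 + 2·5 + 1|_5 = 6311 ⇒ 6310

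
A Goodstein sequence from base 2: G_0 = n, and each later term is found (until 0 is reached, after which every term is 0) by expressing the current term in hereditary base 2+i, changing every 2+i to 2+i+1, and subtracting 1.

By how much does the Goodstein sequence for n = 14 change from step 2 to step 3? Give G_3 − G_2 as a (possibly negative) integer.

14 —HB2→ 2^(2 + 1) + 2^2 + 2 —bump→ 3^(3 + 1) + 3^3 + 3 = 111 —(−1)→ 110
110 —HB3→ 3^(3 + 1) + 3^3 + 2 —bump→ 4^(4 + 1) + 4^4 + 2 = 1282 —(−1)→ 1281
1281 —HB4→ 4^(4 + 1) + 4^4 + 1 —bump→ 5^(5 + 1) + 5^5 + 1 = 18751 —(−1)→ 18750

17469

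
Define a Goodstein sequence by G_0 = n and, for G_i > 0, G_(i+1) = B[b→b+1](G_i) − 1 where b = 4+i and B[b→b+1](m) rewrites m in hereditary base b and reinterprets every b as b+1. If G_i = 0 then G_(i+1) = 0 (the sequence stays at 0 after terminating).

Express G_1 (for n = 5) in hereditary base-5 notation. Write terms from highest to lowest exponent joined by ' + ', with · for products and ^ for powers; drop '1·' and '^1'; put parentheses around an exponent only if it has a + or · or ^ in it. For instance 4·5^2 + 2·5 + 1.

base 4: 5 = 4 + 1; at 5: 5 + 1 = 6; next = 5
base 5: 5 = 5; at 6: 6 = 6; next = 5

5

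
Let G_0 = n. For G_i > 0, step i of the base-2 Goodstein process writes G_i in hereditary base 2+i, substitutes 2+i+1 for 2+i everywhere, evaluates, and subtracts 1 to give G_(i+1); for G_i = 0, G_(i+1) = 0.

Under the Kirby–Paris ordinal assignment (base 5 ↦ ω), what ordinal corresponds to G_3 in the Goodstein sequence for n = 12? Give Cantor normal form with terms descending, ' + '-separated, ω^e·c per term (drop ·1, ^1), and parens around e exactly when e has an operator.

base 2: 12 = 2^(2 + 1) + 2^2; at 3: 3^(3 + 1) + 3^3 = 108; next = 107
base 3: 107 = 3^(3 + 1) + 2·3^2 + 2·3 + 2; at 4: 4^(4 + 1) + 2·4^2 + 2·4 + 2 = 1066; next = 1065
base 4: 1065 = 4^(4 + 1) + 2·4^2 + 2·4 + 1; at 5: 5^(5 + 1) + 2·5^2 + 2·5 + 1 = 15686; next = 15685
base 5: 15685 = 5^(5 + 1) + 2·5^2 + 2·5; at 6: 6^(6 + 1) + 2·6^2 + 2·6 = 280020; next = 280019

ω^(ω + 1) + ω^2·2 + ω·2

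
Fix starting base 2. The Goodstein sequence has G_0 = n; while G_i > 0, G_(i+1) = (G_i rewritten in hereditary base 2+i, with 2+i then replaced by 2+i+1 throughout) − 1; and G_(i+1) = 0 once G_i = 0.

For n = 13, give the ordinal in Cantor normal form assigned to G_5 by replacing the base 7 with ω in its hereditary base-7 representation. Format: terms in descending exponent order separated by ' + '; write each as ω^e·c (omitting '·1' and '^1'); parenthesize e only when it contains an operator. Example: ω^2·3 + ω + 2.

step 0: 13 = 2^(2 + 1) + 2^2 + 1; sub 3 for 2: 3^(3 + 1) + 3^3 + 1; = 109; G_1 = 109−1 = 108
step 1: 108 = 3^(3 + 1) + 3^3; sub 4 for 3: 4^(4 + 1) + 4^4; = 1280; G_2 = 1280−1 = 1279
step 2: 1279 = 4^(4 + 1) + 3·4^3 + 3·4^2 + 3·4 + 3; sub 5 for 4: 5^(5 + 1) + 3·5^3 + 3·5^2 + 3·5 + 3; = 16093; G_3 = 16093−1 = 16092
step 3: 16092 = 5^(5 + 1) + 3·5^3 + 3·5^2 + 3·5 + 2; sub 6 for 5: 6^(6 + 1) + 3·6^3 + 3·6^2 + 3·6 + 2; = 280712; G_4 = 280712−1 = 280711
step 4: 280711 = 6^(6 + 1) + 3·6^3 + 3·6^2 + 3·6 + 1; sub 7 for 6: 7^(7 + 1) + 3·7^3 + 3·7^2 + 3·7 + 1; = 5765999; G_5 = 5765999−1 = 5765998
step 5: 5765998 = 7^(7 + 1) + 3·7^3 + 3·7^2 + 3·7; sub 8 for 7: 8^(8 + 1) + 3·8^3 + 3·8^2 + 3·8; = 134219480; G_6 = 134219480−1 = 134219479

ω^(ω + 1) + ω^3·3 + ω^2·3 + ω·3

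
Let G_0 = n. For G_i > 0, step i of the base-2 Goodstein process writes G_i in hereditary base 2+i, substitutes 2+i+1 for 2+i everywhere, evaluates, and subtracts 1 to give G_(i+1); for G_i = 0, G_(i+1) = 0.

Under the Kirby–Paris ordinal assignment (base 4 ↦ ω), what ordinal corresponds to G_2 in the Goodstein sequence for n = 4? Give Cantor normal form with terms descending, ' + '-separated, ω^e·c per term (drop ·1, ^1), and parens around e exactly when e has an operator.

G_0=4  [base 2] 2^2  →[2↦3]→  3^3 = 27  −1 ⇒ G_1=26
G_1=26  [base 3] 2·3^2 + 2·3 + 2  →[3↦4]→  2·4^2 + 2·4 + 2 = 42  −1 ⇒ G_2=41
G_2=41  [base 4] 2·4^2 + 2·4 + 1  →[4↦5]→  2·5^2 + 2·5 + 1 = 61  −1 ⇒ G_3=60

ω^2·2 + ω·2 + 1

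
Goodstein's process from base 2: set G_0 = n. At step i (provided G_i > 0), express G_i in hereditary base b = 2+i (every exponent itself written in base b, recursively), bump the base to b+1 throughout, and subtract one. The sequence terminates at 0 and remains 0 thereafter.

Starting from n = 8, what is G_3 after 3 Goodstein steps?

step 0: 8 = 2^(2 + 1); sub 3 for 2: 3^(3 + 1); = 81; G_1 = 81−1 = 80
step 1: 80 = 2·3^3 + 2·3^2 + 2·3 + 2; sub 4 for 3: 2·4^4 + 2·4^2 + 2·4 + 2; = 554; G_2 = 554−1 = 553
step 2: 553 = 2·4^4 + 2·4^2 + 2·4 + 1; sub 5 for 4: 2·5^5 + 2·5^2 + 2·5 + 1; = 6311; G_3 = 6311−1 = 6310

6310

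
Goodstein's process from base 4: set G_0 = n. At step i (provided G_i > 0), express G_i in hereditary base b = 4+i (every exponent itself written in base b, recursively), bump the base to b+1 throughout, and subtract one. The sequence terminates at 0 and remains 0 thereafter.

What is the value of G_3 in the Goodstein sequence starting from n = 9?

step 0: 9 = 2·4 + 1; sub 5 for 4: 2·5 + 1; = 11; G_1 = 11−1 = 10
step 1: 10 = 2·5; sub 6 for 5: 2·6; = 12; G_2 = 12−1 = 11
step 2: 11 = 6 + 5; sub 7 for 6: 7 + 5; = 12; G_3 = 12−1 = 11
step 3: 11 = 7 + 4; sub 8 for 7: 8 + 4; = 12; G_4 = 12−1 = 11

11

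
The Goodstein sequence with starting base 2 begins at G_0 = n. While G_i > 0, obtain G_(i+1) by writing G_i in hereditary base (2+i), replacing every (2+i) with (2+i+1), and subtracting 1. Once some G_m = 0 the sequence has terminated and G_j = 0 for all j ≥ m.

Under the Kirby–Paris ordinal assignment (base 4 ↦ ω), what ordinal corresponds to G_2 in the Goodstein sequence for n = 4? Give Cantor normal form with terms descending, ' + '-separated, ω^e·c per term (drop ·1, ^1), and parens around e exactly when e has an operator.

i=0: 4 = 2^2 (b=2); 2→3: 3^3 = 27; 27−1 = 26
i=1: 26 = 2·3^2 + 2·3 + 2 (b=3); 3→4: 2·4^2 + 2·4 + 2 = 42; 42−1 = 41

ω^2·2 + ω·2 + 1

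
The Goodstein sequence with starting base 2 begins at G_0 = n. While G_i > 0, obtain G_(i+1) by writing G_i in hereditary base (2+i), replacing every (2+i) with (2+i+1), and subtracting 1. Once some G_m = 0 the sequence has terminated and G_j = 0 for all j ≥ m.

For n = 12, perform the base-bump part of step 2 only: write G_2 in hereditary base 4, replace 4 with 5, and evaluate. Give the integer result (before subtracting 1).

15686

G_0 = 12. HB_2(12) = 2^(2 + 1) + 2^2. Bump = 108. G_1 = 107.
G_1 = 107. HB_3(107) = 3^(3 + 1) + 2·3^2 + 2·3 + 2. Bump = 1066. G_2 = 1065.
G_2 = 1065. HB_4(1065) = 4^(4 + 1) + 2·4^2 + 2·4 + 1. Bump = 15686. G_3 = 15685.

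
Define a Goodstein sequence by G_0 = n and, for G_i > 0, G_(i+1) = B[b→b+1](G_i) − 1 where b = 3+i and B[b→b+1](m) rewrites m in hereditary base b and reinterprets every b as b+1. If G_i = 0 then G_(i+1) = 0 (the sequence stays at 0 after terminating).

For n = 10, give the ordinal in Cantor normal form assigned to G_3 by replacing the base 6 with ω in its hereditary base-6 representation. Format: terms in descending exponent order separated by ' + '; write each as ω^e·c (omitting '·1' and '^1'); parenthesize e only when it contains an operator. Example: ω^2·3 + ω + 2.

ω·4 + 3

G_0=10  [base 3] 3^2 + 1  →[3↦4]→  4^2 + 1 = 17  −1 ⇒ G_1=16
G_1=16  [base 4] 4^2  →[4↦5]→  5^2 = 25  −1 ⇒ G_2=24
G_2=24  [base 5] 4·5 + 4  →[5↦6]→  4·6 + 4 = 28  −1 ⇒ G_3=27
G_3=27  [base 6] 4·6 + 3  →[6↦7]→  4·7 + 3 = 31  −1 ⇒ G_4=30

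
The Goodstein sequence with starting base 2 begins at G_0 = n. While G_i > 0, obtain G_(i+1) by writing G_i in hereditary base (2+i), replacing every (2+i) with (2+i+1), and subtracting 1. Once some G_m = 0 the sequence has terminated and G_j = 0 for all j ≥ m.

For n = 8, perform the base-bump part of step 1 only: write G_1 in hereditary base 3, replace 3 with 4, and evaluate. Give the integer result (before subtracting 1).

G_0 = 8. HB_2(8) = 2^(2 + 1). Bump = 81. G_1 = 80.
G_1 = 80. HB_3(80) = 2·3^3 + 2·3^2 + 2·3 + 2. Bump = 554. G_2 = 553.

554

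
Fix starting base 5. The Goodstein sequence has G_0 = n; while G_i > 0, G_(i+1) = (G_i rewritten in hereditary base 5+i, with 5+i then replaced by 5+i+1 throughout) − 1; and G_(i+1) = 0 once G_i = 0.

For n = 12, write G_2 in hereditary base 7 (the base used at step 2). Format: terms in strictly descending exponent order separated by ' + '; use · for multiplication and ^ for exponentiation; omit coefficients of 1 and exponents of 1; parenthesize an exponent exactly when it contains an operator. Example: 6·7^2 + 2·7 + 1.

[0] 12 ≡ 2·5 + 2 (base 5). Lift 6: 14. −1: 13.
[1] 13 ≡ 2·6 + 1 (base 6). Lift 7: 15. −1: 14.
[2] 14 ≡ 2·7 (base 7). Lift 8: 16. −1: 15.

2·7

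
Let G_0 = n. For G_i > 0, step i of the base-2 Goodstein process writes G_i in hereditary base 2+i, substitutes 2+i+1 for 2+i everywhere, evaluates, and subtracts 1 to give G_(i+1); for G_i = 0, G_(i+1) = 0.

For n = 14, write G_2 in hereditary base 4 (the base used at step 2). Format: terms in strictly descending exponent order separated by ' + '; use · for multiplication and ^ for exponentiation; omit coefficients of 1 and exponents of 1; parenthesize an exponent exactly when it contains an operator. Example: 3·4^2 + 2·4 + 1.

G_0=14  [base 2] 2^(2 + 1) + 2^2 + 2  →[2↦3]→  3^(3 + 1) + 3^3 + 3 = 111  −1 ⇒ G_1=110
G_1=110  [base 3] 3^(3 + 1) + 3^3 + 2  →[3↦4]→  4^(4 + 1) + 4^4 + 2 = 1282  −1 ⇒ G_2=1281

4^(4 + 1) + 4^4 + 1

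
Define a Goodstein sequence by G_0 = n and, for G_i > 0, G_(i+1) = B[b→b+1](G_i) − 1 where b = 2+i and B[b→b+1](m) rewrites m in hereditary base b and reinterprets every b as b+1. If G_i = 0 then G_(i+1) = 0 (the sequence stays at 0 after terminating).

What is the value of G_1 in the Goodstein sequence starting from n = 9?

G_0 = 9. HB_2(9) = 2^(2 + 1) + 1. Bump = 82. G_1 = 81.
G_1 = 81. HB_3(81) = 3^(3 + 1). Bump = 1024. G_2 = 1023.

81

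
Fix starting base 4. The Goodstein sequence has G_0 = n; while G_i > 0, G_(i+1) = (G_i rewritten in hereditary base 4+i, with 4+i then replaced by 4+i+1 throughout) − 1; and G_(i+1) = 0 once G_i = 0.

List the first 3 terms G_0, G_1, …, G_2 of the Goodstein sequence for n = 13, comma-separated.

13, 15, 17

[0] 13 ≡ 3·4 + 1 (base 4). Lift 5: 16. −1: 15.
[1] 15 ≡ 3·5 (base 5). Lift 6: 18. −1: 17.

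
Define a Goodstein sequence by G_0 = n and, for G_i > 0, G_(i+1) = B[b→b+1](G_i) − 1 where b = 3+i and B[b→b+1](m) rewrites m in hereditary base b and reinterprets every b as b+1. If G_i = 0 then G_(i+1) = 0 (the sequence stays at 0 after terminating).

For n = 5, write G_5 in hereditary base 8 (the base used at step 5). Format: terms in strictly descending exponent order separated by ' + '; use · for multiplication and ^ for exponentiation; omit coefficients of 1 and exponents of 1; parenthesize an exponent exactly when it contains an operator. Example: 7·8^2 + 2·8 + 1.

(0) 5|_3 = 3 + 2 ↦ 4 + 2|_4 = 6 ⇒ 5
(1) 5|_4 = 4 + 1 ↦ 5 + 1|_5 = 6 ⇒ 5
(2) 5|_5 = 5 ↦ 6|_6 = 6 ⇒ 5
(3) 5|_6 = 5 ↦ 5|_7 = 5 ⇒ 4
(4) 4|_7 = 4 ↦ 4|_8 = 4 ⇒ 3
(5) 3|_8 = 3 ↦ 3|_9 = 3 ⇒ 2

3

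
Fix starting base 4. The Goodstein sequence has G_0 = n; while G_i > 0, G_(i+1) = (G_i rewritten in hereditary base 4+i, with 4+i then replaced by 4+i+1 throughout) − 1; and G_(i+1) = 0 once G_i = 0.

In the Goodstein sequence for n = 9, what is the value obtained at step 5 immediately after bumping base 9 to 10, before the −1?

G_0=9  [base 4] 2·4 + 1  →[4↦5]→  2·5 + 1 = 11  −1 ⇒ G_1=10
G_1=10  [base 5] 2·5  →[5↦6]→  2·6 = 12  −1 ⇒ G_2=11
G_2=11  [base 6] 6 + 5  →[6↦7]→  7 + 5 = 12  −1 ⇒ G_3=11
G_3=11  [base 7] 7 + 4  →[7↦8]→  8 + 4 = 12  −1 ⇒ G_4=11
G_4=11  [base 8] 8 + 3  →[8↦9]→  9 + 3 = 12  −1 ⇒ G_5=11
G_5=11  [base 9] 9 + 2  →[9↦10]→  10 + 2 = 12  −1 ⇒ G_6=11

12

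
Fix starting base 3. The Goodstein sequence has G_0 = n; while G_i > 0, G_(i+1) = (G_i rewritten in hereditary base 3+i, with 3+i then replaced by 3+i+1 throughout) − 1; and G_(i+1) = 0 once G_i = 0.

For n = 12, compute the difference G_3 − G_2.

G_0=12  [base 3] 3^2 + 3  →[3↦4]→  4^2 + 4 = 20  −1 ⇒ G_1=19
G_1=19  [base 4] 4^2 + 3  →[4↦5]→  5^2 + 3 = 28  −1 ⇒ G_2=27
G_2=27  [base 5] 5^2 + 2  →[5↦6]→  6^2 + 2 = 38  −1 ⇒ G_3=37

10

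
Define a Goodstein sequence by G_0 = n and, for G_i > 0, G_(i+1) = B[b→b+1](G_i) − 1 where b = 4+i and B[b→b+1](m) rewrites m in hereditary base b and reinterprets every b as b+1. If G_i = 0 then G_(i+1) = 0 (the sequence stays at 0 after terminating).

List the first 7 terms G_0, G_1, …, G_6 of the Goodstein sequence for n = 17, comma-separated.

base 4: 17 = 4^2 + 1; at 5: 5^2 + 1 = 26; next = 25
base 5: 25 = 5^2; at 6: 6^2 = 36; next = 35
base 6: 35 = 5·6 + 5; at 7: 5·7 + 5 = 40; next = 39
base 7: 39 = 5·7 + 4; at 8: 5·8 + 4 = 44; next = 43
base 8: 43 = 5·8 + 3; at 9: 5·9 + 3 = 48; next = 47
base 9: 47 = 5·9 + 2; at 10: 5·10 + 2 = 52; next = 51

17, 25, 35, 39, 43, 47, 51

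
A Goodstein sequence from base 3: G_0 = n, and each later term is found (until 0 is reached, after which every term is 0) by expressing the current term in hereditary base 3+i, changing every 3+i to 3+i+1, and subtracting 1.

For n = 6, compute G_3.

G_0 = 6. HB_3(6) = 2·3. Bump = 8. G_1 = 7.
G_1 = 7. HB_4(7) = 4 + 3. Bump = 8. G_2 = 7.
G_2 = 7. HB_5(7) = 5 + 2. Bump = 8. G_3 = 7.
G_3 = 7. HB_6(7) = 6 + 1. Bump = 8. G_4 = 7.

7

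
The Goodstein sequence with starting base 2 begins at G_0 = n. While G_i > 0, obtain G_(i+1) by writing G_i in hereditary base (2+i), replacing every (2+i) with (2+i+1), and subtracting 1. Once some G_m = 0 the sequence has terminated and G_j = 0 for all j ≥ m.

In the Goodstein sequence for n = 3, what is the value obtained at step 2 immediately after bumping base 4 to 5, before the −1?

[0] 3 ≡ 2 + 1 (base 2). Lift 3: 4. −1: 3.
[1] 3 ≡ 3 (base 3). Lift 4: 4. −1: 3.
[2] 3 ≡ 3 (base 4). Lift 5: 3. −1: 2.

3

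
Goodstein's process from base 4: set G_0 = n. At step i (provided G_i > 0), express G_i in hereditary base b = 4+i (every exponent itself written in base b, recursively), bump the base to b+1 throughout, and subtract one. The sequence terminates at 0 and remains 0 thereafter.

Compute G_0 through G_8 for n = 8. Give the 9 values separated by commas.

8 —HB4→ 2·4 —bump→ 2·5 = 10 —(−1)→ 9
9 —HB5→ 5 + 4 —bump→ 6 + 4 = 10 —(−1)→ 9
9 —HB6→ 6 + 3 —bump→ 7 + 3 = 10 —(−1)→ 9
9 —HB7→ 7 + 2 —bump→ 8 + 2 = 10 —(−1)→ 9
9 —HB8→ 8 + 1 —bump→ 9 + 1 = 10 —(−1)→ 9
9 —HB9→ 9 —bump→ 10 = 10 —(−1)→ 9
9 —HB10→ 9 —bump→ 9 = 9 —(−1)→ 8
8 —HB11→ 8 —bump→ 8 = 8 —(−1)→ 7

8, 9, 9, 9, 9, 9, 9, 8, 7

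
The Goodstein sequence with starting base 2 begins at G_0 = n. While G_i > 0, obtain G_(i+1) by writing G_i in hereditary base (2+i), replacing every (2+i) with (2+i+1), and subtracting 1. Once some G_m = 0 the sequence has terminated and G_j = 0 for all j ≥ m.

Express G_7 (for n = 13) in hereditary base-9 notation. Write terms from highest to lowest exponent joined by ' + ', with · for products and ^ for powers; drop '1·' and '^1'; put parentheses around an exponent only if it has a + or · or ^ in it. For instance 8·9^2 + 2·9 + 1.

G_0 = 13. HB_2(13) = 2^(2 + 1) + 2^2 + 1. Bump = 109. G_1 = 108.
G_1 = 108. HB_3(108) = 3^(3 + 1) + 3^3. Bump = 1280. G_2 = 1279.
G_2 = 1279. HB_4(1279) = 4^(4 + 1) + 3·4^3 + 3·4^2 + 3·4 + 3. Bump = 16093. G_3 = 16092.
G_3 = 16092. HB_5(16092) = 5^(5 + 1) + 3·5^3 + 3·5^2 + 3·5 + 2. Bump = 280712. G_4 = 280711.
G_4 = 280711. HB_6(280711) = 6^(6 + 1) + 3·6^3 + 3·6^2 + 3·6 + 1. Bump = 5765999. G_5 = 5765998.
G_5 = 5765998. HB_7(5765998) = 7^(7 + 1) + 3·7^3 + 3·7^2 + 3·7. Bump = 134219480. G_6 = 134219479.
G_6 = 134219479. HB_8(134219479) = 8^(8 + 1) + 3·8^3 + 3·8^2 + 2·8 + 7. Bump = 3486786856. G_7 = 3486786855.
G_7 = 3486786855. HB_9(3486786855) = 9^(9 + 1) + 3·9^3 + 3·9^2 + 2·9 + 6. Bump = 100000003326. G_8 = 100000003325.

9^(9 + 1) + 3·9^3 + 3·9^2 + 2·9 + 6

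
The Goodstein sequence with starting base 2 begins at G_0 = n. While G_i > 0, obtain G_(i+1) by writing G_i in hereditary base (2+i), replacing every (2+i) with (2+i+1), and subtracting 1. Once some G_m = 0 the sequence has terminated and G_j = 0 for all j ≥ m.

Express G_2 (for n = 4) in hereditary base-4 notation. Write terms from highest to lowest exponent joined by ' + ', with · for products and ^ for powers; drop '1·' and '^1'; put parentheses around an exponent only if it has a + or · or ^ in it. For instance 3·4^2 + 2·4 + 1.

2·4^2 + 2·4 + 1

step 0: 4 = 2^2; sub 3 for 2: 3^3; = 27; G_1 = 27−1 = 26
step 1: 26 = 2·3^2 + 2·3 + 2; sub 4 for 3: 2·4^2 + 2·4 + 2; = 42; G_2 = 42−1 = 41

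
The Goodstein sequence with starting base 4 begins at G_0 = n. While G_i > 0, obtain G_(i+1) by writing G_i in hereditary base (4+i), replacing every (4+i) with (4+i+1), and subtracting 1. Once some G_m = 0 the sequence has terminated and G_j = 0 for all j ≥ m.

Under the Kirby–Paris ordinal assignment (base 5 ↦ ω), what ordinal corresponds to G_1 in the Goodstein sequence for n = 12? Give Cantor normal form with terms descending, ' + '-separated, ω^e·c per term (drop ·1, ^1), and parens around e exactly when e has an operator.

ω·2 + 4

12 —HB4→ 3·4 —bump→ 3·5 = 15 —(−1)→ 14
14 —HB5→ 2·5 + 4 —bump→ 2·6 + 4 = 16 —(−1)→ 15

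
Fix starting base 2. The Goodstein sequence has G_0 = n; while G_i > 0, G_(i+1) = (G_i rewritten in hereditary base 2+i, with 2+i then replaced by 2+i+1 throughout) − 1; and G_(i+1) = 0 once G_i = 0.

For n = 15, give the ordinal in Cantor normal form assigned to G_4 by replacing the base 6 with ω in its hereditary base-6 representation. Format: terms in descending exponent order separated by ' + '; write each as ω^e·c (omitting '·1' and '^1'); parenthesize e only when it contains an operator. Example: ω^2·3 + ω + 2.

[0] 15 ≡ 2^(2 + 1) + 2^2 + 2 + 1 (base 2). Lift 3: 112. −1: 111.
[1] 111 ≡ 3^(3 + 1) + 3^3 + 3 (base 3). Lift 4: 1284. −1: 1283.
[2] 1283 ≡ 4^(4 + 1) + 4^4 + 3 (base 4). Lift 5: 18753. −1: 18752.
[3] 18752 ≡ 5^(5 + 1) + 5^5 + 2 (base 5). Lift 6: 326594. −1: 326593.

ω^(ω + 1) + ω^ω + 1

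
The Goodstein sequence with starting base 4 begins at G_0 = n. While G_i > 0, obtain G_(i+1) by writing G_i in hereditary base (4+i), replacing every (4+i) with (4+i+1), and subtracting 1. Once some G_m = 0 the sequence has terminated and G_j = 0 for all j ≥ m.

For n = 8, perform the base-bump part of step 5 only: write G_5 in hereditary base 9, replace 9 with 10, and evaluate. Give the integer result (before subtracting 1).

10

[0] 8 ≡ 2·4 (base 4). Lift 5: 10. −1: 9.
[1] 9 ≡ 5 + 4 (base 5). Lift 6: 10. −1: 9.
[2] 9 ≡ 6 + 3 (base 6). Lift 7: 10. −1: 9.
[3] 9 ≡ 7 + 2 (base 7). Lift 8: 10. −1: 9.
[4] 9 ≡ 8 + 1 (base 8). Lift 9: 10. −1: 9.
[5] 9 ≡ 9 (base 9). Lift 10: 10. −1: 9.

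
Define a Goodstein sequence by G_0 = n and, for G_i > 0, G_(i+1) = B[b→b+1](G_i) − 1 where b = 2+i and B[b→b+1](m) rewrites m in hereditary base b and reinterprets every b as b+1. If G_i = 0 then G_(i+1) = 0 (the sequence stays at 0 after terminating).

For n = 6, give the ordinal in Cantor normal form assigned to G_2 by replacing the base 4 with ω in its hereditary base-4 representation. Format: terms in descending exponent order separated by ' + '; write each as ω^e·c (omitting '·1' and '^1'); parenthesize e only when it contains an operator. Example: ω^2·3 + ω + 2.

ω^ω + 1

6 —HB2→ 2^2 + 2 —bump→ 3^3 + 3 = 30 —(−1)→ 29
29 —HB3→ 3^3 + 2 —bump→ 4^4 + 2 = 258 —(−1)→ 257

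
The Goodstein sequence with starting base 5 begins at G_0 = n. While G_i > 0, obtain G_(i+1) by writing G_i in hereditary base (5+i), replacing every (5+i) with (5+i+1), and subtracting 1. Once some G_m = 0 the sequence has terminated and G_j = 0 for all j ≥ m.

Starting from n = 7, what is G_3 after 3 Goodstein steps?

7

7 —HB5→ 5 + 2 —bump→ 6 + 2 = 8 —(−1)→ 7
7 —HB6→ 6 + 1 —bump→ 7 + 1 = 8 —(−1)→ 7
7 —HB7→ 7 —bump→ 8 = 8 —(−1)→ 7
7 —HB8→ 7 —bump→ 7 = 7 —(−1)→ 6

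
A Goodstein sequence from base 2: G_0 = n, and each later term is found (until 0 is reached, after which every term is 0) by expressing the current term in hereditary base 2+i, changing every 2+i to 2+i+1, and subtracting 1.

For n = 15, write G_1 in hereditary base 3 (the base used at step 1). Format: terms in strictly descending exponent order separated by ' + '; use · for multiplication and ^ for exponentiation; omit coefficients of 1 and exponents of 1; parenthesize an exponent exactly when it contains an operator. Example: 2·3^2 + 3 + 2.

(0) 15|_2 = 2^(2 + 1) + 2^2 + 2 + 1 ↦ 3^(3 + 1) + 3^3 + 3 + 1|_3 = 112 ⇒ 111
(1) 111|_3 = 3^(3 + 1) + 3^3 + 3 ↦ 4^(4 + 1) + 4^4 + 4|_4 = 1284 ⇒ 1283

3^(3 + 1) + 3^3 + 3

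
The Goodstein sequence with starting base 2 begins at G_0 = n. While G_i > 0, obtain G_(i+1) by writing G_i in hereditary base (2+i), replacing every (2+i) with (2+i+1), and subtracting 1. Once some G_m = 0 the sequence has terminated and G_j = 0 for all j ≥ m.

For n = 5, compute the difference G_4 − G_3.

step 0: 5 = 2^2 + 1; sub 3 for 2: 3^3 + 1; = 28; G_1 = 28−1 = 27
step 1: 27 = 3^3; sub 4 for 3: 4^4; = 256; G_2 = 256−1 = 255
step 2: 255 = 3·4^3 + 3·4^2 + 3·4 + 3; sub 5 for 4: 3·5^3 + 3·5^2 + 3·5 + 3; = 468; G_3 = 468−1 = 467
step 3: 467 = 3·5^3 + 3·5^2 + 3·5 + 2; sub 6 for 5: 3·6^3 + 3·6^2 + 3·6 + 2; = 776; G_4 = 776−1 = 775

308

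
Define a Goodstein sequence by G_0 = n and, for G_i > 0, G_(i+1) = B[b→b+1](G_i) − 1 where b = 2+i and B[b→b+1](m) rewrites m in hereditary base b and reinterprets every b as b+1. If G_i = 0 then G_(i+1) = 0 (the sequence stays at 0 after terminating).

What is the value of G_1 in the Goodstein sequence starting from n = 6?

G_0=6  [base 2] 2^2 + 2  →[2↦3]→  3^3 + 3 = 30  −1 ⇒ G_1=29
G_1=29  [base 3] 3^3 + 2  →[3↦4]→  4^4 + 2 = 258  −1 ⇒ G_2=257

29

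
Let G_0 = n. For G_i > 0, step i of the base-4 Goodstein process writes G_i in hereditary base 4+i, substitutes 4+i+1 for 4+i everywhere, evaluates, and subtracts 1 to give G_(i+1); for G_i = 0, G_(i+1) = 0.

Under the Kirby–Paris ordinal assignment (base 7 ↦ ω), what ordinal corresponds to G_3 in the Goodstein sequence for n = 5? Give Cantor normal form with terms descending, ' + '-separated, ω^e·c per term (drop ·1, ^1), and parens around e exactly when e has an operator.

4

i=0: 5 = 4 + 1 (b=4); 4→5: 5 + 1 = 6; 6−1 = 5
i=1: 5 = 5 (b=5); 5→6: 6 = 6; 6−1 = 5
i=2: 5 = 5 (b=6); 6→7: 5 = 5; 5−1 = 4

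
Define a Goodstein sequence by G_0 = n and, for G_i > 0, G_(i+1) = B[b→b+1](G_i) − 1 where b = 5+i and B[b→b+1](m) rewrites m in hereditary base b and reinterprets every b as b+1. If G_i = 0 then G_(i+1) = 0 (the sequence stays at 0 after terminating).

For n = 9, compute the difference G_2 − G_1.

step 0: 9 = 5 + 4; sub 6 for 5: 6 + 4; = 10; G_1 = 10−1 = 9
step 1: 9 = 6 + 3; sub 7 for 6: 7 + 3; = 10; G_2 = 10−1 = 9

0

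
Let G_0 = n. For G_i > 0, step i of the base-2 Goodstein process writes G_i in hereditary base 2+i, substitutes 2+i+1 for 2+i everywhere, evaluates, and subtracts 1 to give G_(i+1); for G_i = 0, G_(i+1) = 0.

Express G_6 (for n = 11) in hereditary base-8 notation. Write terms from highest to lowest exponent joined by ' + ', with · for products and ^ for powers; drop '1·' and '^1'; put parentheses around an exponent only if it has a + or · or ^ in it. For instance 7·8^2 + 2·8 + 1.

G_0 = 11. HB_2(11) = 2^(2 + 1) + 2 + 1. Bump = 85. G_1 = 84.
G_1 = 84. HB_3(84) = 3^(3 + 1) + 3. Bump = 1028. G_2 = 1027.
G_2 = 1027. HB_4(1027) = 4^(4 + 1) + 3. Bump = 15628. G_3 = 15627.
G_3 = 15627. HB_5(15627) = 5^(5 + 1) + 2. Bump = 279938. G_4 = 279937.
G_4 = 279937. HB_6(279937) = 6^(6 + 1) + 1. Bump = 5764802. G_5 = 5764801.
G_5 = 5764801. HB_7(5764801) = 7^(7 + 1). Bump = 134217728. G_6 = 134217727.

7·8^8 + 7·8^7 + 7·8^6 + 7·8^5 + 7·8^4 + 7·8^3 + 7·8^2 + 7·8 + 7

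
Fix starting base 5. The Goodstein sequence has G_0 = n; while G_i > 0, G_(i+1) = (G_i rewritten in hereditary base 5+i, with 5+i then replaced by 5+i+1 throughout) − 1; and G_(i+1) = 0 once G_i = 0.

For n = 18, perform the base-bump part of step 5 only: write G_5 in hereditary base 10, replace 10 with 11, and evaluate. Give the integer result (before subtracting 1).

29

G_0 = 18. HB_5(18) = 3·5 + 3. Bump = 21. G_1 = 20.
G_1 = 20. HB_6(20) = 3·6 + 2. Bump = 23. G_2 = 22.
G_2 = 22. HB_7(22) = 3·7 + 1. Bump = 25. G_3 = 24.
G_3 = 24. HB_8(24) = 3·8. Bump = 27. G_4 = 26.
G_4 = 26. HB_9(26) = 2·9 + 8. Bump = 28. G_5 = 27.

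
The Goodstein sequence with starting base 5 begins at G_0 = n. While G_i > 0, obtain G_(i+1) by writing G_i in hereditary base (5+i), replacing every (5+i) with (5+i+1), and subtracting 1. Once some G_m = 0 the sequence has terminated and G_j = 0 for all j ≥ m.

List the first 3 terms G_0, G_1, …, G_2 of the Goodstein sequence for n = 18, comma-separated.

base 5: 18 = 3·5 + 3; at 6: 3·6 + 3 = 21; next = 20
base 6: 20 = 3·6 + 2; at 7: 3·7 + 2 = 23; next = 22

18, 20, 22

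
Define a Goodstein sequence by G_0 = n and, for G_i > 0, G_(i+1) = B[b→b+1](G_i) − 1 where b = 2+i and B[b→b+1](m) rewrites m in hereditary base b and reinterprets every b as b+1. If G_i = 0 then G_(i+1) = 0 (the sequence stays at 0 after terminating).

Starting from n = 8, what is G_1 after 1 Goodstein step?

80

8 —HB2→ 2^(2 + 1) —bump→ 3^(3 + 1) = 81 —(−1)→ 80
80 —HB3→ 2·3^3 + 2·3^2 + 2·3 + 2 —bump→ 2·4^4 + 2·4^2 + 2·4 + 2 = 554 —(−1)→ 553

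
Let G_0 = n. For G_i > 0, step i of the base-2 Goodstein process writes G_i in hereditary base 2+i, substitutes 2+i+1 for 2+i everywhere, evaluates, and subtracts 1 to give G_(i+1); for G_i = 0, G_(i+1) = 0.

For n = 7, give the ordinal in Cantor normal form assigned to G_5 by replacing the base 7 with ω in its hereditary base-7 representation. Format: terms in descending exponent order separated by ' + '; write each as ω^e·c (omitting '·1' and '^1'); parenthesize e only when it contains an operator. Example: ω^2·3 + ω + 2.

7 —HB2→ 2^2 + 2 + 1 —bump→ 3^3 + 3 + 1 = 31 —(−1)→ 30
30 —HB3→ 3^3 + 3 —bump→ 4^4 + 4 = 260 —(−1)→ 259
259 —HB4→ 4^4 + 3 —bump→ 5^5 + 3 = 3128 —(−1)→ 3127
3127 —HB5→ 5^5 + 2 —bump→ 6^6 + 2 = 46658 —(−1)→ 46657
46657 —HB6→ 6^6 + 1 —bump→ 7^7 + 1 = 823544 —(−1)→ 823543

ω^ω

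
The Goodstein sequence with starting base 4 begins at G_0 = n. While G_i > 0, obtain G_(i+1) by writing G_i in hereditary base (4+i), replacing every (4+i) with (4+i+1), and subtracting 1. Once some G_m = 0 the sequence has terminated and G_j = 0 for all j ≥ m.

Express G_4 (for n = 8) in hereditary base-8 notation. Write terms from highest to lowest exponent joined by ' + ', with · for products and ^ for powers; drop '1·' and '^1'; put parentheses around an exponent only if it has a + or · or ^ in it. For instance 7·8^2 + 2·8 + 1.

step 0: 8 = 2·4; sub 5 for 4: 2·5; = 10; G_1 = 10−1 = 9
step 1: 9 = 5 + 4; sub 6 for 5: 6 + 4; = 10; G_2 = 10−1 = 9
step 2: 9 = 6 + 3; sub 7 for 6: 7 + 3; = 10; G_3 = 10−1 = 9
step 3: 9 = 7 + 2; sub 8 for 7: 8 + 2; = 10; G_4 = 10−1 = 9

8 + 1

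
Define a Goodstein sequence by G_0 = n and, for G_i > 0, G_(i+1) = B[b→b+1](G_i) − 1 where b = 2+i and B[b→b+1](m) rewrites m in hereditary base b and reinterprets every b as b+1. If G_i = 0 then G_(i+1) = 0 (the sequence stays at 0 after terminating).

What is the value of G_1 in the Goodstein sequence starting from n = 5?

27

5 —HB2→ 2^2 + 1 —bump→ 3^3 + 1 = 28 —(−1)→ 27
27 —HB3→ 3^3 —bump→ 4^4 = 256 —(−1)→ 255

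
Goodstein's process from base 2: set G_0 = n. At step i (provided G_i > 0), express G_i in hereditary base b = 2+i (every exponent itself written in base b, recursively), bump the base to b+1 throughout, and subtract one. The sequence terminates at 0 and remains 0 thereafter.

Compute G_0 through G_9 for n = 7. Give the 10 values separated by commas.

7, 30, 259, 3127, 46657, 823543, 16777215, 37665879, 77777775, 150051213

step 0: 7 = 2^2 + 2 + 1; sub 3 for 2: 3^3 + 3 + 1; = 31; G_1 = 31−1 = 30
step 1: 30 = 3^3 + 3; sub 4 for 3: 4^4 + 4; = 260; G_2 = 260−1 = 259
step 2: 259 = 4^4 + 3; sub 5 for 4: 5^5 + 3; = 3128; G_3 = 3128−1 = 3127
step 3: 3127 = 5^5 + 2; sub 6 for 5: 6^6 + 2; = 46658; G_4 = 46658−1 = 46657
step 4: 46657 = 6^6 + 1; sub 7 for 6: 7^7 + 1; = 823544; G_5 = 823544−1 = 823543
step 5: 823543 = 7^7; sub 8 for 7: 8^8; = 16777216; G_6 = 16777216−1 = 16777215
step 6: 16777215 = 7·8^7 + 7·8^6 + 7·8^5 + 7·8^4 + 7·8^3 + 7·8^2 + 7·8 + 7; sub 9 for 8: 7·9^7 + 7·9^6 + 7·9^5 + 7·9^4 + 7·9^3 + 7·9^2 + 7·9 + 7; = 37665880; G_7 = 37665880−1 = 37665879
step 7: 37665879 = 7·9^7 + 7·9^6 + 7·9^5 + 7·9^4 + 7·9^3 + 7·9^2 + 7·9 + 6; sub 10 for 9: 7·10^7 + 7·10^6 + 7·10^5 + 7·10^4 + 7·10^3 + 7·10^2 + 7·10 + 6; = 77777776; G_8 = 77777776−1 = 77777775
step 8: 77777775 = 7·10^7 + 7·10^6 + 7·10^5 + 7·10^4 + 7·10^3 + 7·10^2 + 7·10 + 5; sub 11 for 10: 7·11^7 + 7·11^6 + 7·11^5 + 7·11^4 + 7·11^3 + 7·11^2 + 7·11 + 5; = 150051214; G_9 = 150051214−1 = 150051213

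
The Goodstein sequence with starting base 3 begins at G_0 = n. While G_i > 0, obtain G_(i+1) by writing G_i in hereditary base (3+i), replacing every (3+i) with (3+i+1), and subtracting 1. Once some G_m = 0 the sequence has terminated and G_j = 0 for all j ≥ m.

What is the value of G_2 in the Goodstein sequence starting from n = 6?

i=0: 6 = 2·3 (b=3); 3→4: 2·4 = 8; 8−1 = 7
i=1: 7 = 4 + 3 (b=4); 4→5: 5 + 3 = 8; 8−1 = 7

7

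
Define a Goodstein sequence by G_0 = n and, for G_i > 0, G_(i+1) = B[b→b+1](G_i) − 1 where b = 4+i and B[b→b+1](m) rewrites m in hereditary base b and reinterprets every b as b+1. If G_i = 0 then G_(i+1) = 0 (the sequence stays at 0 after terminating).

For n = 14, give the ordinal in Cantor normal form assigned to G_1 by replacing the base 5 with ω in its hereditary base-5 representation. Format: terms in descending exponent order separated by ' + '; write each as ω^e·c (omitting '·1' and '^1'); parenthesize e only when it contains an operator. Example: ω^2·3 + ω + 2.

ω·3 + 1

G_0 = 14. HB_4(14) = 3·4 + 2. Bump = 17. G_1 = 16.
G_1 = 16. HB_5(16) = 3·5 + 1. Bump = 19. G_2 = 18.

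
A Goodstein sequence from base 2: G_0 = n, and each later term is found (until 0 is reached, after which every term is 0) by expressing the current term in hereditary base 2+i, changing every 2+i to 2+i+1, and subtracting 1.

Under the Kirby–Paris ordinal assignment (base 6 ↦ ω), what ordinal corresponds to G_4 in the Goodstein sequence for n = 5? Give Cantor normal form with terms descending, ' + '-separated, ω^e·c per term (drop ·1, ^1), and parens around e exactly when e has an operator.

base 2: 5 = 2^2 + 1; at 3: 3^3 + 1 = 28; next = 27
base 3: 27 = 3^3; at 4: 4^4 = 256; next = 255
base 4: 255 = 3·4^3 + 3·4^2 + 3·4 + 3; at 5: 3·5^3 + 3·5^2 + 3·5 + 3 = 468; next = 467
base 5: 467 = 3·5^3 + 3·5^2 + 3·5 + 2; at 6: 3·6^3 + 3·6^2 + 3·6 + 2 = 776; next = 775
base 6: 775 = 3·6^3 + 3·6^2 + 3·6 + 1; at 7: 3·7^3 + 3·7^2 + 3·7 + 1 = 1198; next = 1197

ω^3·3 + ω^2·3 + ω·3 + 1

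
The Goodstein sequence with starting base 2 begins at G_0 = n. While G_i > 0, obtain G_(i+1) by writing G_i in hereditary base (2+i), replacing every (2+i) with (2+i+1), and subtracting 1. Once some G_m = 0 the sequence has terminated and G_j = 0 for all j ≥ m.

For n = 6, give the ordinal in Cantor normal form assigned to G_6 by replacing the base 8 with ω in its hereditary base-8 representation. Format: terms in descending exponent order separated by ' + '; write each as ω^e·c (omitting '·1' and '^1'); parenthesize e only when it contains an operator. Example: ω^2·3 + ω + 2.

ω^5·5 + ω^4·5 + ω^3·5 + ω^2·5 + ω·5 + 3

6 —HB2→ 2^2 + 2 —bump→ 3^3 + 3 = 30 —(−1)→ 29
29 —HB3→ 3^3 + 2 —bump→ 4^4 + 2 = 258 —(−1)→ 257
257 —HB4→ 4^4 + 1 —bump→ 5^5 + 1 = 3126 —(−1)→ 3125
3125 —HB5→ 5^5 —bump→ 6^6 = 46656 —(−1)→ 46655
46655 —HB6→ 5·6^5 + 5·6^4 + 5·6^3 + 5·6^2 + 5·6 + 5 —bump→ 5·7^5 + 5·7^4 + 5·7^3 + 5·7^2 + 5·7 + 5 = 98040 —(−1)→ 98039
98039 —HB7→ 5·7^5 + 5·7^4 + 5·7^3 + 5·7^2 + 5·7 + 4 —bump→ 5·8^5 + 5·8^4 + 5·8^3 + 5·8^2 + 5·8 + 4 = 187244 —(−1)→ 187243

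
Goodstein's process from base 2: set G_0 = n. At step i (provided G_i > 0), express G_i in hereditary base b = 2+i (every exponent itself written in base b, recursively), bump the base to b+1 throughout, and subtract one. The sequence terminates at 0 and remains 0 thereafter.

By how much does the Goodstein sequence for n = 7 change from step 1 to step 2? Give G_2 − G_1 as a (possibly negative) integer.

229

(0) 7|_2 = 2^2 + 2 + 1 ↦ 3^3 + 3 + 1|_3 = 31 ⇒ 30
(1) 30|_3 = 3^3 + 3 ↦ 4^4 + 4|_4 = 260 ⇒ 259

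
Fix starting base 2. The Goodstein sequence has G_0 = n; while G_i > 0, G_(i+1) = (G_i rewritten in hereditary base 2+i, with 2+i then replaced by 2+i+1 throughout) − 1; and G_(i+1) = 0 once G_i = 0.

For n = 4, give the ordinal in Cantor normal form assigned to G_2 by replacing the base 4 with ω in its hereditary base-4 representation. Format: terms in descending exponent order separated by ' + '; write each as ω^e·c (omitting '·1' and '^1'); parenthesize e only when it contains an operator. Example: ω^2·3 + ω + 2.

ω^2·2 + ω·2 + 1

[0] 4 ≡ 2^2 (base 2). Lift 3: 27. −1: 26.
[1] 26 ≡ 2·3^2 + 2·3 + 2 (base 3). Lift 4: 42. −1: 41.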